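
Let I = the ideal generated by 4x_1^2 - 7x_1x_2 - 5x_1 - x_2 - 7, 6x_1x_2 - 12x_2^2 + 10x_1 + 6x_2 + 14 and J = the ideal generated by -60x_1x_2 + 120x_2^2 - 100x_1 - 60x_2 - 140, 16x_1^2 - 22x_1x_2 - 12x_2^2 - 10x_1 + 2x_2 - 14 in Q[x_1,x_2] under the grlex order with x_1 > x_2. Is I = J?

For a fixed monomial order, each ideal has a unique reduced Gröbner basis; comparing bases decides equality.
Buchberger on the first generating set:
f_1 = 4x_1^2 - 7x_1x_2 - 5x_1 - x_2 - 7, LT = x_1^2.
f_2 = 6x_1x_2 - 12x_2^2 + 10x_1 + 6x_2 + 14, LT = x_1x_2.

S(f_1,f_2): lcm = x_1^2x_2. S = 1/4x_1x_2^2 - 5/3x_1^2 - 9/4x_1x_2 - 1/4x_2^2 - 7/3x_1 - 7/4x_2.
  reduce S modulo (f_1, f_2):
  remainder 1/2x_2^3 - 35/3x_2^2 + 44/9x_1 + 17/6x_2 + 91/9 ≠ 0; add g_3 = 1/2x_2^3 - 35/3x_2^2 + 44/9x_1 + 17/6x_2 + 91/9 to the basis.

The other S-polynomials (S(f_1,g_3), S(f_2,g_3)) all reduce to 0 modulo the current basis, so we have a Gröbner basis.
Inter-reduce: drop elements whose leading term is divisible by another's, tail-reduce, and make monic.
Reduced Gröbner basis: {x_2^3 - 70/3x_2^2 + 88/9x_1 + 17/3x_2 + 182/9, x_1^2 - 7/2x_2^2 + 5/3x_1 + 3/2x_2 + 7/3, x_1x_2 - 2x_2^2 + 5/3x_1 + x_2 + 7/3}.

Buchberger on the second generating set:
h_1 = -60x_1x_2 + 120x_2^2 - 100x_1 - 60x_2 - 140, LT = x_1x_2.
h_2 = 16x_1^2 - 22x_1x_2 - 12x_2^2 - 10x_1 + 2x_2 - 14, LT = x_1^2.

S(h_1,h_2): lcm = x_1^2x_2. S = -5/8x_1x_2^2 + 3/4x_2^3 + 5/3x_1^2 + 13/8x_1x_2 - 1/8x_2^2 + 7/3x_1 + 7/8x_2.
  reduce S modulo (h_1, h_2):
  remainder -1/2x_2^3 + 35/3x_2^2 - 44/9x_1 - 17/6x_2 - 91/9 ≠ 0; add k_3 = -1/2x_2^3 + 35/3x_2^2 - 44/9x_1 - 17/6x_2 - 91/9 to the basis.

The other S-polynomials (S(h_1,k_3), S(h_2,k_3)) all reduce to 0 modulo the current basis, so we have a Gröbner basis.
Inter-reduce: drop elements whose leading term is divisible by another's, tail-reduce, and make monic.
Reduced Gröbner basis: {x_2^3 - 70/3x_2^2 + 88/9x_1 + 17/3x_2 + 182/9, x_1^2 - 7/2x_2^2 + 5/3x_1 + 3/2x_2 + 7/3, x_1x_2 - 2x_2^2 + 5/3x_1 + x_2 + 7/3}.

Same reduced basis, so the two generating sets span the same ideal.

Yes, the ideals are equal.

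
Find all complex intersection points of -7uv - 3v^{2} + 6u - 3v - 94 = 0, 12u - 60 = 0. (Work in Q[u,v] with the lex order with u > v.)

{(5, -32/3), (5, -2)}

Compute a lex Gröbner basis by Buchberger's algorithm.
f_1 = -7uv + 6u - 3v^{2} - 3v - 94, LT = uv.
f_2 = 12u - 60, LT = u.

S(f_1,f_2): lcm = uv. S = -\tfrac{6}{7}u + \tfrac{3}{7}v^{2} + \tfrac{38}{7}v + \tfrac{94}{7}.
  leading term u: subtract (-\tfrac{1}{14})·f_2 from -\tfrac{6}{7}u + \tfrac{3}{7}v^{2} + \tfrac{38}{7}v + \tfrac{94}{7} → \tfrac{3}{7}v^{2} + \tfrac{38}{7}v + \tfrac{64}{7}
  leading term v^{2}: no divisor's leading term divides it; move \tfrac{3}{7}v^{2} to the remainder.
  leading term v: no divisor's leading term divides it; move \tfrac{38}{7}v to the remainder.
  leading term 1: no divisor's leading term divides it; move \tfrac{64}{7} to the remainder.
  remainder \tfrac{3}{7}v^{2} + \tfrac{38}{7}v + \tfrac{64}{7} ≠ 0; add h_3 = \tfrac{3}{7}v^{2} + \tfrac{38}{7}v + \tfrac{64}{7} to the basis.

S(f_1,h_3): lcm = uv^{2}. S = -\tfrac{284}{21}uv - \tfrac{64}{3}u + \tfrac{3}{7}v^{3} + \tfrac{3}{7}v^{2} + \tfrac{94}{7}v.
  leading term uv: subtract (\tfrac{284}{147})·f_1 from -\tfrac{284}{21}uv - \tfrac{64}{3}u + \tfrac{3}{7}v^{3} + \tfrac{3}{7}v^{2} + \tfrac{94}{7}v → -\tfrac{4840}{147}u + \tfrac{3}{7}v^{3} + \tfrac{305}{49}v^{2} + \tfrac{942}{49}v + \tfrac{26696}{147}
  leading term u: subtract (-\tfrac{1210}{441})·f_2 from -\tfrac{4840}{147}u + \tfrac{3}{7}v^{3} + \tfrac{305}{49}v^{2} + \tfrac{942}{49}v + \tfrac{26696}{147} → \tfrac{3}{7}v^{3} + \tfrac{305}{49}v^{2} + \tfrac{942}{49}v + \tfrac{832}{49}
  leading term v^{3}: subtract (v)·h_3 from \tfrac{3}{7}v^{3} + \tfrac{305}{49}v^{2} + \tfrac{942}{49}v + \tfrac{832}{49} → \tfrac{39}{49}v^{2} + \tfrac{494}{49}v + \tfrac{832}{49}
  leading term v^{2}: subtract (\tfrac{13}{7})·h_3 from \tfrac{39}{49}v^{2} + \tfrac{494}{49}v + \tfrac{832}{49} → 0
  remainder 0.

S(f_2,h_3): leading monomials are coprime, so the S-polynomial reduces to 0 (Buchberger's first criterion).
Every S-polynomial of the final basis reduces to 0, so we have a Gröbner basis.
Inter-reduce: drop elements whose leading term is divisible by another's, tail-reduce, and make monic.
Reduced Gröbner basis: {u - 5, v^{2} + \tfrac{38}{3}v + \tfrac{64}{3}}.

Elimination: the polynomial v^{2} + \tfrac{38}{3}v + \tfrac{64}{3} lies in the elimination ideal for v, so v ∈ {-32/3, -2}. For each such v, the remaining basis elements (now univariate) give the rest of the solution.
  v = -32/3: the earlier basis element becomes u - 5 = 0, giving u = 5 — point (5, -32/3).
  v = -2: the earlier basis element becomes u - 5 = 0, giving u = 5 — point (5, -2).
Each listed point satisfies every original equation (direct substitution).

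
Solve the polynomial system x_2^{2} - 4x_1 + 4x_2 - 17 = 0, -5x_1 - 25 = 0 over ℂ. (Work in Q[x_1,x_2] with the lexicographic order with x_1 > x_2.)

Compute a lex Gröbner basis by Buchberger's algorithm.
f_1 = -4x_1 + x_2^{2} + 4x_2 - 17, LT = x_1.
f_2 = -5x_1 - 25, LT = x_1.

S(f_1,f_2): lcm = x_1. S = -\tfrac{1}{4}x_2^{2} - x_2 - \tfrac{3}{4}.
  reduce S modulo (f_1, f_2):
  remainder -\tfrac{1}{4}x_2^{2} - x_2 - \tfrac{3}{4} ≠ 0; add h_3 = -\tfrac{1}{4}x_2^{2} - x_2 - \tfrac{3}{4} to the basis.

The other S-polynomials (S(f_1,h_3), S(f_2,h_3)) all reduce to 0 modulo the current basis, so we have a Gröbner basis.
Inter-reduce: drop elements whose leading term is divisible by another's, tail-reduce, and make monic.
Reduced Gröbner basis: {x_1 + 5, x_2^{2} + 4x_2 + 3}.

From the last basis element, x_2^{2} + 4x_2 + 3 = 0, so x_2 takes values in {-3, -1}. Each choice, substituted upward through the basis, yields the corresponding point(s) of the solution set.
  x_2 = -3: the earlier basis element becomes x_1 + 5 = 0, giving x_1 = -5 — point (-5, -3).
  x_2 = -1: the earlier basis element becomes x_1 + 5 = 0, giving x_1 = -5 — point (-5, -1).

{(-5, -3), (-5, -1)}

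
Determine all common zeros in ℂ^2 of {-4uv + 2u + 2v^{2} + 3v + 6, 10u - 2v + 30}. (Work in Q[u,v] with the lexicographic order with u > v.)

Compute a lex Gröbner basis by Buchberger's algorithm.
f_1 = -4uv + 2u + 2v^{2} + 3v + 6, LT = uv.
f_2 = 10u - 2v + 30, LT = u.

S(f_1,f_2): lcm = uv. S = -\tfrac{1}{2}u - \tfrac{3}{10}v^{2} - \tfrac{15}{4}v - \tfrac{3}{2}.
  leading term u: subtract (-\tfrac{1}{20})·f_2 from -\tfrac{1}{2}u - \tfrac{3}{10}v^{2} - \tfrac{15}{4}v - \tfrac{3}{2} → -\tfrac{3}{10}v^{2} - \tfrac{77}{20}v
  leading term v^{2}: no divisor's leading term divides it; move -\tfrac{3}{10}v^{2} to the remainder.
  leading term v: no divisor's leading term divides it; move -\tfrac{77}{20}v to the remainder.
  remainder -\tfrac{3}{10}v^{2} - \tfrac{77}{20}v ≠ 0; add h_3 = -\tfrac{3}{10}v^{2} - \tfrac{77}{20}v to the basis.

The other S-polynomials (S(f_1,h_3), S(f_2,h_3)) all reduce to 0 modulo the current basis, so we have a Gröbner basis.
Inter-reduce: drop elements whose leading term is divisible by another's, tail-reduce, and make monic.
Reduced Gröbner basis: {u - \tfrac{1}{5}v + 3, v^{2} + \tfrac{77}{6}v}.

Since the basis is lex-ordered, v^{2} + \tfrac{77}{6}v is univariate in v. Its roots are {-77/6, 0}. Back-substituting each root into the other basis elements fixes the other coordinates.
  v = -77/6: the earlier basis element becomes u + \tfrac{167}{30} = 0, giving u = -167/30 — point (-167/30, -77/6).
  v = 0: the earlier basis element becomes u + 3 = 0, giving u = -3 — point (-3, 0).

{(-167/30, -77/6), (-3, 0)}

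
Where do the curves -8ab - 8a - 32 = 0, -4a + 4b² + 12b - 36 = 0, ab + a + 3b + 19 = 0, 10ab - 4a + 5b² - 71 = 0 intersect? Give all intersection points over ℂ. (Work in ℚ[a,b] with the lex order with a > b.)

Compute a lex Gröbner basis by Buchberger's algorithm.
f_1 = -8ab - 8a - 32, LT = ab.
f_2 = -4a + 4b² + 12b - 36, LT = a.
f_3 = ab + a + 3b + 19, LT = ab.
f_4 = 10ab - 4a + 5b² - 71, LT = ab.

S(f_1,f_2): lcm = ab. S = a + b³ + 3b² - 9b + 4.
  leading term a: subtract (-¼)·f_2 from a + b³ + 3b² - 9b + 4 → b³ + 4b² - 6b - 5
  leading term b³: no divisor's leading term divides it; move b³ to the remainder.
  leading term b²: no divisor's leading term divides it; move 4b² to the remainder.
  leading term b: no divisor's leading term divides it; move -6b to the remainder.
  leading term 1: no divisor's leading term divides it; move -5 to the remainder.
  remainder b³ + 4b² - 6b - 5 ≠ 0; add h_5 = b³ + 4b² - 6b - 5 to the basis.

S(f_1,f_3): lcm = ab. S = -3b - 15.
  leading term b: no divisor's leading term divides it; move -3b to the remainder.
  leading term 1: no divisor's leading term divides it; move -15 to the remainder.
  remainder -3b - 15 ≠ 0; add h_6 = -3b - 15 to the basis.

The other S-polynomials (S(f_1,f_4), S(f_2,f_3), S(f_2,f_4), S(f_3,f_4), S(f_1,h_5), S(f_2,h_5), S(f_3,h_5), S(f_4,h_5), S(f_1,h_6), S(f_2,h_6), S(f_3,h_6), S(f_4,h_6), S(h_5,h_6)) all reduce to 0 modulo the current basis, so we have a Gröbner basis.
Inter-reduce: drop elements whose leading term is divisible by another's, tail-reduce, and make monic.
Reduced Gröbner basis: {a - 1, b + 5}.

A lex Gröbner basis eliminates variables successively. Here b + 5 depends only on b, with roots {-5}; lifting each root through the earlier basis elements recovers the full solutions.
  b = -5: the earlier basis element becomes a - 1 = 0, giving a = 1 — point (1, -5).

{(1, -5)}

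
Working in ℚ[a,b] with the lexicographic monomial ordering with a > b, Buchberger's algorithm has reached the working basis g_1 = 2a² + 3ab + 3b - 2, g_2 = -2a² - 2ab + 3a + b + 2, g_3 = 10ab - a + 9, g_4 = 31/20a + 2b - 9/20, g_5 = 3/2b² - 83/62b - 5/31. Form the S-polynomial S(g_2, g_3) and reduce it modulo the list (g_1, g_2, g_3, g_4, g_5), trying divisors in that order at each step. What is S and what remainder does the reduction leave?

S(g_2, g_3) = 1/10a² + ab² - 3/2ab - 9/10a - ½b² - b; remainder on division = -2111/1860b + 2111/1860.

lcm(LM(g_2), LM(g_3)) = a²b.
S = (lcm/LT(g_2))·g_2 − (lcm/LT(g_3))·g_3 = 1/10a² + ab² - 3/2ab - 9/10a - ½b² - b.
Reduce S modulo (g_1, g_2, g_3, g_4, g_5) in that order:
  leading term a²: subtract (1/20)·g_1 from 1/10a² + ab² - 3/2ab - 9/10a - ½b² - b → ab² - 33/20ab - 9/10a - ½b² - 23/20b + 1/10
  leading term ab²: subtract (1/10b)·g_3 from ab² - 33/20ab - 9/10a - ½b² - 23/20b + 1/10 → -31/20ab - 9/10a - ½b² - 41/20b + 1/10
  leading term ab: subtract (-31/200)·g_3 from -31/20ab - 9/10a - ½b² - 41/20b + 1/10 → -211/200a - ½b² - 41/20b + 299/200
  leading term a: subtract (-211/310)·g_4 from -211/200a - ½b² - 41/20b + 299/200 → -½b² - 427/620b + 737/620
  leading term b²: subtract (-⅓)·g_5 from -½b² - 427/620b + 737/620 → -2111/1860b + 2111/1860
  leading term b: no divisor's leading term divides it; move -2111/1860b to the remainder.
  leading term 1: no divisor's leading term divides it; move 2111/1860 to the remainder.
The remainder -2111/1860b + 2111/1860 is nonzero, so it would be added as the next basis element.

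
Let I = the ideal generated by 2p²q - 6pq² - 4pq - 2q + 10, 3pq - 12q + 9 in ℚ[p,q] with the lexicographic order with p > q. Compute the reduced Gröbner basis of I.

G = {p + 4q² - 16/3q + ⅓, q³ - 4/3q² + 13/12q - ¾}

f_1 = 2p²q - 6pq² - 4pq - 2q + 10, LT = p²q.
f_2 = 3pq - 12q + 9, LT = pq.

S(f_1,f_2): lcm = p²q. S = -3pq² + 2pq - 3p - q + 5.
  leading term pq²: subtract (-q)·f_2 from -3pq² + 2pq - 3p - q + 5 → 2pq - 3p - 12q² + 8q + 5
  leading term pq: subtract (⅔)·f_2 from 2pq - 3p - 12q² + 8q + 5 → -3p - 12q² + 16q - 1
  leading term p: no divisor's leading term divides it; move -3p to the remainder.
  leading term q²: no divisor's leading term divides it; move -12q² to the remainder.
  leading term q: no divisor's leading term divides it; move 16q to the remainder.
  leading term 1: no divisor's leading term divides it; move -1 to the remainder.
  remainder -3p - 12q² + 16q - 1 ≠ 0; add g_3 = -3p - 12q² + 16q - 1 to the basis.

S(f_1,g_3): lcm = p²q. S = -4pq³ + 7/3pq² - 7/3pq - q + 5.
  leading term pq³: subtract (-4/3q²)·f_2 from -4pq³ + 7/3pq² - 7/3pq - q + 5 → 7/3pq² - 7/3pq - 16q³ + 12q² - q + 5
  leading term pq²: subtract (7/9q)·f_2 from 7/3pq² - 7/3pq - 16q³ + 12q² - q + 5 → -7/3pq - 16q³ + 64/3q² - 8q + 5
  leading term pq: subtract (-7/9)·f_2 from -7/3pq - 16q³ + 64/3q² - 8q + 5 → -16q³ + 64/3q² - 52/3q + 12
  leading term q³: no divisor's leading term divides it; move -16q³ to the remainder.
  leading term q²: no divisor's leading term divides it; move 64/3q² to the remainder.
  leading term q: no divisor's leading term divides it; move -52/3q to the remainder.
  leading term 1: no divisor's leading term divides it; move 12 to the remainder.
  remainder -16q³ + 64/3q² - 52/3q + 12 ≠ 0; add g_4 = -16q³ + 64/3q² - 52/3q + 12 to the basis.

S(f_2,g_3): lcm = pq. S = -4q³ + 16/3q² - 13/3q + 3.
  leading term q³: subtract (¼)·g_4 from -4q³ + 16/3q² - 13/3q + 3 → 0
  remainder 0.

S(f_1,g_4): lcm = p²q³. S = 4/3p²q² - 13/12p²q + ¾p² - 3pq⁴ - 2pq³ - q³ + 5q².
  leading term p²q²: subtract (⅔q)·f_1 from 4/3p²q² - 13/12p²q + ¾p² - 3pq⁴ - 2pq³ - q³ + 5q² → -13/12p²q + ¾p² - 3pq⁴ + 2pq³ + 8/3pq² - q³ + 19/3q² - 20/3q
  leading term p²q: subtract (-13/24)·f_1 from -13/12p²q + ¾p² - 3pq⁴ + 2pq³ + 8/3pq² - q³ + 19/3q² - 20/3q → ¾p² - 3pq⁴ + 2pq³ - 7/12pq² - 13/6pq - q³ + 19/3q² - 31/4q + 65/12
  leading term p²: subtract (-¼p)·g_3 from ¾p² - 3pq⁴ + 2pq³ - 7/12pq² - 13/6pq - q³ + 19/3q² - 31/4q + 65/12 → -3pq⁴ + 2pq³ - 43/12pq² + 11/6pq - ¼p - q³ + 19/3q² - 31/4q + 65/12
  leading term pq⁴: subtract (-q³)·f_2 from -3pq⁴ + 2pq³ - 43/12pq² + 11/6pq - ¼p - q³ + 19/3q² - 31/4q + 65/12 → 2pq³ - 43/12pq² + 11/6pq - ¼p - 12q⁴ + 8q³ + 19/3q² - 31/4q + 65/12
  leading term pq³: subtract (⅔q²)·f_2 from 2pq³ - 43/12pq² + 11/6pq - ¼p - 12q⁴ + 8q³ + 19/3q² - 31/4q + 65/12 → -43/12pq² + 11/6pq - ¼p - 12q⁴ + 16q³ + ⅓q² - 31/4q + 65/12
  leading term pq²: subtract (-43/36q)·f_2 from -43/12pq² + 11/6pq - ¼p - 12q⁴ + 16q³ + ⅓q² - 31/4q + 65/12 → 11/6pq - ¼p - 12q⁴ + 16q³ - 14q² + 3q + 65/12
  leading term pq: subtract (11/18)·f_2 from 11/6pq - ¼p - 12q⁴ + 16q³ - 14q² + 3q + 65/12 → -¼p - 12q⁴ + 16q³ - 14q² + 31/3q - 1/12
  leading term p: subtract (1/12)·g_3 from -¼p - 12q⁴ + 16q³ - 14q² + 31/3q - 1/12 → -12q⁴ + 16q³ - 13q² + 9q
  leading term q⁴: subtract (¾q)·g_4 from -12q⁴ + 16q³ - 13q² + 9q → 0
  remainder 0.

S(f_2,g_4): lcm = pq³. S = 4/3pq² - 13/12pq + ¾p - 4q³ + 3q².
  leading term pq²: subtract (4/9q)·f_2 from 4/3pq² - 13/12pq + ¾p - 4q³ + 3q² → -13/12pq + ¾p - 4q³ + 25/3q² - 4q
  leading term pq: subtract (-13/36)·f_2 from -13/12pq + ¾p - 4q³ + 25/3q² - 4q → ¾p - 4q³ + 25/3q² - 25/3q + 13/4
  leading term p: subtract (-¼)·g_3 from ¾p - 4q³ + 25/3q² - 25/3q + 13/4 → -4q³ + 16/3q² - 13/3q + 3
  leading term q³: subtract (¼)·g_4 from -4q³ + 16/3q² - 13/3q + 3 → 0
  remainder 0.

S(g_3,g_4): leading monomials are coprime, so the S-polynomial reduces to 0 (Buchberger's first criterion).
Every S-polynomial of the final basis reduces to 0, so we have a Gröbner basis.
Inter-reduce: drop elements whose leading term is divisible by another's, tail-reduce, and make monic.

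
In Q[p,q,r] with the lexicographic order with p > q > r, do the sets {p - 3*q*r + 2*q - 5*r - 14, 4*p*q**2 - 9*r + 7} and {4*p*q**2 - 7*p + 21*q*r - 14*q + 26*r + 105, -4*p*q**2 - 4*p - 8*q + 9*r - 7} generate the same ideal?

No, the ideals differ.

For a fixed monomial order, each ideal has a unique reduced Gröbner basis; comparing bases decides equality.
Buchberger on the first generating set:
f_1 = p - 3*q*r + 2*q - 5*r - 14, LT = p.
f_2 = 4*p*q**2 - 9*r + 7, LT = p*q**2.

S(f_1,f_2): lcm = p*q**2. S = -3*q**3*r + 2*q**3 - 5*q**2*r - 14*q**2 + 9/4*r - 7/4.
  leading term q**3*r: no divisor's leading term divides it; move -3*q**3*r to the remainder.
  leading term q**3: no divisor's leading term divides it; move 2*q**3 to the remainder.
  leading term q**2*r: no divisor's leading term divides it; move -5*q**2*r to the remainder.
  leading term q**2: no divisor's leading term divides it; move -14*q**2 to the remainder.
  leading term r: no divisor's leading term divides it; move 9/4*r to the remainder.
  leading term 1: no divisor's leading term divides it; move -7/4 to the remainder.
  remainder -3*q**3*r + 2*q**3 - 5*q**2*r - 14*q**2 + 9/4*r - 7/4 ≠ 0; add g_3 = -3*q**3*r + 2*q**3 - 5*q**2*r - 14*q**2 + 9/4*r - 7/4 to the basis.

The other S-polynomials (S(f_1,g_3), S(f_2,g_3)) all reduce to 0 modulo the current basis, so we have a Gröbner basis.
Inter-reduce: drop elements whose leading term is divisible by another's, tail-reduce, and make monic.
Reduced Gröbner basis: {p - 3*q*r + 2*q - 5*r - 14, q**3*r - 2/3*q**3 + 5/3*q**2*r + 14/3*q**2 - 3/4*r + 7/12}.

Buchberger on the second generating set:
h_1 = 4*p*q**2 - 7*p + 21*q*r - 14*q + 26*r + 105, LT = p*q**2.
h_2 = -4*p*q**2 - 4*p - 8*q + 9*r - 7, LT = p*q**2.

S(h_1,h_2): lcm = p*q**2. S = -11/4*p + 21/4*q*r - 11/2*q + 35/4*r + 49/2.
  leading term p: no divisor's leading term divides it; move -11/4*p to the remainder.
  leading term q*r: no divisor's leading term divides it; move 21/4*q*r to the remainder.
  leading term q: no divisor's leading term divides it; move -11/2*q to the remainder.
  leading term r: no divisor's leading term divides it; move 35/4*r to the remainder.
  leading term 1: no divisor's leading term divides it; move 49/2 to the remainder.
  remainder -11/4*p + 21/4*q*r - 11/2*q + 35/4*r + 49/2 ≠ 0; add k_3 = -11/4*p + 21/4*q*r - 11/2*q + 35/4*r + 49/2 to the basis.

S(h_1,k_3): lcm = p*q**2. S = -7/4*p + 21/11*q**3*r - 2*q**3 + 35/11*q**2*r + 98/11*q**2 + 21/4*q*r - 7/2*q + 13/2*r + 105/4.
  leading term p: subtract (7/11)·k_3 from -7/4*p + 21/11*q**3*r - 2*q**3 + 35/11*q**2*r + 98/11*q**2 + 21/4*q*r - 7/2*q + 13/2*r + 105/4 → 21/11*q**3*r - 2*q**3 + 35/11*q**2*r + 98/11*q**2 + 21/11*q*r + 41/44*r + 469/44
  leading term q**3*r: no divisor's leading term divides it; move 21/11*q**3*r to the remainder.
  leading term q**3: no divisor's leading term divides it; move -2*q**3 to the remainder.
  leading term q**2*r: no divisor's leading term divides it; move 35/11*q**2*r to the remainder.
  leading term q**2: no divisor's leading term divides it; move 98/11*q**2 to the remainder.
  leading term q*r: no divisor's leading term divides it; move 21/11*q*r to the remainder.
  leading term r: no divisor's leading term divides it; move 41/44*r to the remainder.
  leading term 1: no divisor's leading term divides it; move 469/44 to the remainder.
  remainder 21/11*q**3*r - 2*q**3 + 35/11*q**2*r + 98/11*q**2 + 21/11*q*r + 41/44*r + 469/44 ≠ 0; add k_4 = 21/11*q**3*r - 2*q**3 + 35/11*q**2*r + 98/11*q**2 + 21/11*q*r + 41/44*r + 469/44 to the basis.

The other S-polynomials (S(h_2,k_3), S(h_1,k_4), S(h_2,k_4), S(k_3,k_4)) all reduce to 0 modulo the current basis, so we have a Gröbner basis.
Inter-reduce: drop elements whose leading term is divisible by another's, tail-reduce, and make monic.
Reduced Gröbner basis: {p - 21/11*q*r + 2*q - 35/11*r - 98/11, q**3*r - 22/21*q**3 + 5/3*q**2*r + 14/3*q**2 + q*r + 41/84*r + 67/12}.

The bases are distinct; the ideals are different.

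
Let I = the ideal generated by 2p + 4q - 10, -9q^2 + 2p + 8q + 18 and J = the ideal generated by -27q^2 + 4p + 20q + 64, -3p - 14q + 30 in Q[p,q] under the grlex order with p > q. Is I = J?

For a fixed monomial order, each ideal has a unique reduced Gröbner basis; comparing bases decides equality.
Buchberger on the first generating set:
f_1 = 2p + 4q - 10, LT = p.
f_2 = -9q^2 + 2p + 8q + 18, LT = q^2.

The S-polynomials (S(f_1,f_2)) all reduce to 0 modulo the current basis, so we have a Gröbner basis.
Inter-reduce: drop elements whose leading term is divisible by another's, tail-reduce, and make monic.
Reduced Gröbner basis: {q^2 - 4/9q - 28/9, p + 2q - 5}.

Buchberger on the second generating set:
h_1 = -27q^2 + 4p + 20q + 64, LT = q^2.
h_2 = -3p - 14q + 30, LT = p.

The S-polynomials (S(h_1,h_2)) all reduce to 0 modulo the current basis, so we have a Gröbner basis.
Inter-reduce: drop elements whose leading term is divisible by another's, tail-reduce, and make monic.
Reduced Gröbner basis: {q^2 - 4/81q - 104/27, p + 14/3q - 10}.

These differ, so the ideals are not equal.
The choice of monomial ordering does not affect the verdict — as long as both bases are computed under the same ordering, their equality decides ideal equality.

No, the ideals differ.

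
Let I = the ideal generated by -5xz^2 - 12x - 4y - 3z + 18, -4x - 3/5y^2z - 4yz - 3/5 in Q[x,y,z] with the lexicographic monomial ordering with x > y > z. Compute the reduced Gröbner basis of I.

f_1 = -5xz^2 - 12x - 4y - 3z + 18, LT = xz^2.
f_2 = -4x - 3/5y^2z - 4yz - 3/5, LT = x.

S(f_1,f_2): lcm = xz^2. S = 12/5x - 3/20y^2z^3 - yz^3 + 4/5y - 3/20z^2 + 3/5z - 18/5.
  leading term x: subtract (-3/5)·f_2 from 12/5x - 3/20y^2z^3 - yz^3 + 4/5y - 3/20z^2 + 3/5z - 18/5 → -3/20y^2z^3 - 9/25y^2z - yz^3 - 12/5yz + 4/5y - 3/20z^2 + 3/5z - 99/25
  leading term y^2z^3: no divisor's leading term divides it; move -3/20y^2z^3 to the remainder.
  leading term y^2z: no divisor's leading term divides it; move -9/25y^2z to the remainder.
  leading term yz^3: no divisor's leading term divides it; move -yz^3 to the remainder.
  leading term yz: no divisor's leading term divides it; move -12/5yz to the remainder.
  leading term y: no divisor's leading term divides it; move 4/5y to the remainder.
  leading term z^2: no divisor's leading term divides it; move -3/20z^2 to the remainder.
  leading term z: no divisor's leading term divides it; move 3/5z to the remainder.
  leading term 1: no divisor's leading term divides it; move -99/25 to the remainder.
  remainder -3/20y^2z^3 - 9/25y^2z - yz^3 - 12/5yz + 4/5y - 3/20z^2 + 3/5z - 99/25 ≠ 0; add g_3 = -3/20y^2z^3 - 9/25y^2z - yz^3 - 12/5yz + 4/5y - 3/20z^2 + 3/5z - 99/25 to the basis.

The other S-polynomials (S(f_1,g_3), S(f_2,g_3)) all reduce to 0 modulo the current basis, so we have a Gröbner basis.
Inter-reduce: drop elements whose leading term is divisible by another's, tail-reduce, and make monic.

G = {x + 3/20y^2z + yz + 3/20, y^2z^3 + 12/5y^2z + 20/3yz^3 + 16yz - 16/3y + z^2 - 4z + 132/5}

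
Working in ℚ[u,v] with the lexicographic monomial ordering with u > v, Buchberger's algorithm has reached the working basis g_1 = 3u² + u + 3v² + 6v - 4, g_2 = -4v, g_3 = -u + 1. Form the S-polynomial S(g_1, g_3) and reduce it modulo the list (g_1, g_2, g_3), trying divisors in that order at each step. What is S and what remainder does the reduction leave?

lcm(LM(g_1), LM(g_3)) = u².
S = (lcm/LT(g_1))·g_1 − (lcm/LT(g_3))·g_3 = 4/3u + v² + 2v - 4/3.
Reduce S modulo (g_1, g_2, g_3) in that order:
  leading term u: subtract (-4/3)·g_3 from 4/3u + v² + 2v - 4/3 → v² + 2v
  leading term v²: subtract (-¼v)·g_2 from v² + 2v → 2v
  leading term v: subtract (-½)·g_2 from 2v → 0
The remainder is 0, so this S-polynomial contributes no new basis element.

S(g_1, g_3) = 4/3u + v² + 2v - 4/3; remainder on division = 0.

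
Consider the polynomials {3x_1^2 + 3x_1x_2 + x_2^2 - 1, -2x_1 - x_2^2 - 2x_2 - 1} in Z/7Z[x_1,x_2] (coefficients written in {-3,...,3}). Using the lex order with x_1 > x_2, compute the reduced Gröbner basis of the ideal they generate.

G = {x_1 - 3x_2^2 + x_2 - 3, x_2^4 + 2x_2^3 + x_2^2 + 2x_2 + 2}

f_1 = 3x_1^2 + 3x_1x_2 + x_2^2 - 1, LT = x_1^2.
f_2 = -2x_1 - x_2^2 - 2x_2 - 1, LT = x_1.

S(f_1,f_2): lcm = x_1^2. S = 3x_1x_2^2 + 3x_1 - 2x_2^2 + 2.
  reduce S modulo (f_1, f_2):
  remainder 2x_2^4 - 3x_2^3 + 2x_2^2 - 3x_2 - 3 ≠ 0; add g_3 = 2x_2^4 - 3x_2^3 + 2x_2^2 - 3x_2 - 3 to the basis.

The other S-polynomials (S(f_1,g_3), S(f_2,g_3)) all reduce to 0 modulo the current basis, so we have a Gröbner basis.
Inter-reduce: drop elements whose leading term is divisible by another's, tail-reduce, and make monic.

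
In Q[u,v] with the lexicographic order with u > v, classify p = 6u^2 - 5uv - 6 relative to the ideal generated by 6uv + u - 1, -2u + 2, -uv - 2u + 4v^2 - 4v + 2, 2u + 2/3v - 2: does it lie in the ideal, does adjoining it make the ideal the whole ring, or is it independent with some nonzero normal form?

First compute the reduced Gröbner basis of I by Buchberger's algorithm.
f_1 = 6uv + u - 1, LT = uv.
f_2 = -2u + 2, LT = u.
f_3 = -uv - 2u + 4v^2 - 4v + 2, LT = uv.
f_4 = 2u + 2/3v - 2, LT = u.

S(f_1,f_2): lcm = uv. S = 1/6u + v - 1/6.
  reduce S modulo (f_1, f_2, f_3, f_4):
  remainder v ≠ 0; add h_5 = v to the basis.

The other S-polynomials (S(f_1,f_3), S(f_1,f_4), S(f_2,f_3), S(f_2,f_4), S(f_3,f_4), S(f_1,h_5), S(f_2,h_5), S(f_3,h_5), S(f_4,h_5)) all reduce to 0 modulo the current basis, so we have a Gröbner basis.
Inter-reduce: drop elements whose leading term is divisible by another's, tail-reduce, and make monic.
Reduced Gröbner basis: {u - 1, v}.
Label its elements g_1 = u - 1, g_2 = v.

Reduce p = 6u^2 - 5uv - 6 modulo G:
  leading term u^2: subtract (6u)·g_1 from 6u^2 - 5uv - 6 → -5uv + 6u - 6
  leading term uv: subtract (-5v)·g_1 from -5uv + 6u - 6 → 6u - 5v - 6
  leading term u: subtract (6)·g_1 from 6u - 5v - 6 → -5v
  leading term v: subtract (-5)·g_2 from -5v → 0
  normal form = 0.
Since the normal form is 0, p ∈ I.

6u^2 - 5uv - 6 lies in I (it reduces to 0).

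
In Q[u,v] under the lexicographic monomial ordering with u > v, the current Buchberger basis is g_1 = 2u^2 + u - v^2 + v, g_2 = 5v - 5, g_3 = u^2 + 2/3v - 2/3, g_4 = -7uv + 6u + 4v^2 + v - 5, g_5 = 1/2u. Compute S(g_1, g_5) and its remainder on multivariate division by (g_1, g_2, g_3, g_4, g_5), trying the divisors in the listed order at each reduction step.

S(g_1, g_5) = 1/2u - 1/2v^2 + 1/2v; remainder on division = 0.

lcm(LM(g_1), LM(g_5)) = u^2.
S = (lcm/LT(g_1))·g_1 − (lcm/LT(g_5))·g_5 = 1/2u - 1/2v^2 + 1/2v.
Reduce S modulo (g_1, g_2, g_3, g_4, g_5) in that order:
  leading term u: subtract (1)·g_5 from 1/2u - 1/2v^2 + 1/2v → -1/2v^2 + 1/2v
  leading term v^2: subtract (-1/10v)·g_2 from -1/2v^2 + 1/2v → 0
The remainder is 0, so this S-polynomial contributes no new basis element.
An S-polynomial is built so that the two leading terms cancel; whether anything survives reduction is exactly the Gröbner-basis criterion.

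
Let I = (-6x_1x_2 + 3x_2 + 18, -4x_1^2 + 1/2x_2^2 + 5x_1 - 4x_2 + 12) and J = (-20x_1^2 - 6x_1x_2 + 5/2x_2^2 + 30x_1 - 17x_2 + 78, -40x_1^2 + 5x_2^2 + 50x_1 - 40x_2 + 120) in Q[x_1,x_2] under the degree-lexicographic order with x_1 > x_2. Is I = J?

Since reduced Gröbner bases are canonical representatives of ideals under a given ordering, it suffices to compute and compare them.
Buchberger on the first generating set:
f_1 = -6x_1x_2 + 3x_2 + 18, LT = x_1x_2.
f_2 = -4x_1^2 + 1/2x_2^2 + 5x_1 - 4x_2 + 12, LT = x_1^2.

S(f_1,f_2): lcm = x_1^2x_2. S = 1/8x_2^3 + 3/4x_1x_2 - x_2^2 - 3x_1 + 3x_2.
  leading term x_2^3: no divisor's leading term divides it; move 1/8x_2^3 to the remainder.
  leading term x_1x_2: subtract (-1/8)·f_1 from 3/4x_1x_2 - x_2^2 - 3x_1 + 3x_2 → -x_2^2 - 3x_1 + 27/8x_2 + 9/4
  leading term x_2^2: no divisor's leading term divides it; move -x_2^2 to the remainder.
  leading term x_1: no divisor's leading term divides it; move -3x_1 to the remainder.
  leading term x_2: no divisor's leading term divides it; move 27/8x_2 to the remainder.
  leading term 1: no divisor's leading term divides it; move 9/4 to the remainder.
  remainder 1/8x_2^3 - x_2^2 - 3x_1 + 27/8x_2 + 9/4 ≠ 0; add g_3 = 1/8x_2^3 - x_2^2 - 3x_1 + 27/8x_2 + 9/4 to the basis.

S(f_1,g_3): lcm = x_1x_2^3. S = 8x_1x_2^2 - 1/2x_2^3 + 24x_1^2 - 27x_1x_2 - 3x_2^2 - 18x_1.
  leading term x_1x_2^2: subtract (-4/3x_2)·f_1 from 8x_1x_2^2 - 1/2x_2^3 + 24x_1^2 - 27x_1x_2 - 3x_2^2 - 18x_1 → -1/2x_2^3 + 24x_1^2 - 27x_1x_2 + x_2^2 - 18x_1 + 24x_2
  leading term x_2^3: subtract (-4)·g_3 from -1/2x_2^3 + 24x_1^2 - 27x_1x_2 + x_2^2 - 18x_1 + 24x_2 → 24x_1^2 - 27x_1x_2 - 3x_2^2 - 30x_1 + 75/2x_2 + 9
  leading term x_1^2: subtract (-6)·f_2 from 24x_1^2 - 27x_1x_2 - 3x_2^2 - 30x_1 + 75/2x_2 + 9 → -27x_1x_2 + 27/2x_2 + 81
  leading term x_1x_2: subtract (9/2)·f_1 from -27x_1x_2 + 27/2x_2 + 81 → 0
  remainder 0.

S(f_2,g_3): leading monomials are coprime, so the S-polynomial reduces to 0 (Buchberger's first criterion).
Every S-polynomial of the final basis reduces to 0, so we have a Gröbner basis.
Inter-reduce: drop elements whose leading term is divisible by another's, tail-reduce, and make monic.
Reduced Gröbner basis: {x_2^3 - 8x_2^2 - 24x_1 + 27x_2 + 18, x_1^2 - 1/8x_2^2 - 5/4x_1 + x_2 - 3, x_1x_2 - 1/2x_2 - 3}.

Buchberger on the second generating set:
h_1 = -20x_1^2 - 6x_1x_2 + 5/2x_2^2 + 30x_1 - 17x_2 + 78, LT = x_1^2.
h_2 = -40x_1^2 + 5x_2^2 + 50x_1 - 40x_2 + 120, LT = x_1^2.

S(h_1,h_2): lcm = x_1^2. S = 3/10x_1x_2 - 1/4x_1 - 3/20x_2 - 9/10.
  leading term x_1x_2: no divisor's leading term divides it; move 3/10x_1x_2 to the remainder.
  leading term x_1: no divisor's leading term divides it; move -1/4x_1 to the remainder.
  leading term x_2: no divisor's leading term divides it; move -3/20x_2 to the remainder.
  leading term 1: no divisor's leading term divides it; move -9/10 to the remainder.
  remainder 3/10x_1x_2 - 1/4x_1 - 3/20x_2 - 9/10 ≠ 0; add k_3 = 3/10x_1x_2 - 1/4x_1 - 3/20x_2 - 9/10 to the basis.

S(h_1,k_3): lcm = x_1^2x_2. S = 3/10x_1x_2^2 - 1/8x_2^3 + 5/6x_1^2 - x_1x_2 + 17/20x_2^2 + 3x_1 - 39/10x_2.
  leading term x_1x_2^2: subtract (x_2)·k_3 from 3/10x_1x_2^2 - 1/8x_2^3 + 5/6x_1^2 - x_1x_2 + 17/20x_2^2 + 3x_1 - 39/10x_2 → -1/8x_2^3 + 5/6x_1^2 - 3/4x_1x_2 + x_2^2 + 3x_1 - 3x_2
  leading term x_2^3: no divisor's leading term divides it; move -1/8x_2^3 to the remainder.
  leading term x_1^2: subtract (-1/24)·h_1 from 5/6x_1^2 - 3/4x_1x_2 + x_2^2 + 3x_1 - 3x_2 → -x_1x_2 + 53/48x_2^2 + 17/4x_1 - 89/24x_2 + 13/4
  leading term x_1x_2: subtract (-10/3)·k_3 from -x_1x_2 + 53/48x_2^2 + 17/4x_1 - 89/24x_2 + 13/4 → 53/48x_2^2 + 41/12x_1 - 101/24x_2 + 1/4
  leading term x_2^2: no divisor's leading term divides it; move 53/48x_2^2 to the remainder.
  leading term x_1: no divisor's leading term divides it; move 41/12x_1 to the remainder.
  leading term x_2: no divisor's leading term divides it; move -101/24x_2 to the remainder.
  leading term 1: no divisor's leading term divides it; move 1/4 to the remainder.
  remainder -1/8x_2^3 + 53/48x_2^2 + 41/12x_1 - 101/24x_2 + 1/4 ≠ 0; add k_4 = -1/8x_2^3 + 53/48x_2^2 + 41/12x_1 - 101/24x_2 + 1/4 to the basis.

S(h_2,k_3): lcm = x_1^2x_2. S = -1/8x_2^3 + 5/6x_1^2 - 3/4x_1x_2 + x_2^2 + 3x_1 - 3x_2.
  leading term x_2^3: subtract (1)·k_4 from -1/8x_2^3 + 5/6x_1^2 - 3/4x_1x_2 + x_2^2 + 3x_1 - 3x_2 → 5/6x_1^2 - 3/4x_1x_2 - 5/48x_2^2 - 5/12x_1 + 29/24x_2 - 1/4
  leading term x_1^2: subtract (-1/24)·h_1 from 5/6x_1^2 - 3/4x_1x_2 - 5/48x_2^2 - 5/12x_1 + 29/24x_2 - 1/4 → -x_1x_2 + 5/6x_1 + 1/2x_2 + 3
  leading term x_1x_2: subtract (-10/3)·k_3 from -x_1x_2 + 5/6x_1 + 1/2x_2 + 3 → 0
  remainder 0.

S(h_1,k_4): leading monomials are coprime, so the S-polynomial reduces to 0 (Buchberger's first criterion).
S(h_2,k_4): leading monomials are coprime, so the S-polynomial reduces to 0 (Buchberger's first criterion).
S(k_3,k_4): lcm = x_1x_2^3. S = 8x_1x_2^2 - 1/2x_2^3 + 82/3x_1^2 - 101/3x_1x_2 - 3x_2^2 + 2x_1.
  leading term x_1x_2^2: subtract (80/3x_2)·k_3 from 8x_1x_2^2 - 1/2x_2^3 + 82/3x_1^2 - 101/3x_1x_2 - 3x_2^2 + 2x_1 → -1/2x_2^3 + 82/3x_1^2 - 27x_1x_2 + x_2^2 + 2x_1 + 24x_2
  leading term x_2^3: subtract (4)·k_4 from -1/2x_2^3 + 82/3x_1^2 - 27x_1x_2 + x_2^2 + 2x_1 + 24x_2 → 82/3x_1^2 - 27x_1x_2 - 41/12x_2^2 - 35/3x_1 + 245/6x_2 - 1
  leading term x_1^2: subtract (-41/30)·h_1 from 82/3x_1^2 - 27x_1x_2 - 41/12x_2^2 - 35/3x_1 + 245/6x_2 - 1 → -176/5x_1x_2 + 88/3x_1 + 88/5x_2 + 528/5
  leading term x_1x_2: subtract (-352/3)·k_3 from -176/5x_1x_2 + 88/3x_1 + 88/5x_2 + 528/5 → 0
  remainder 0.

Every S-polynomial of the final basis reduces to 0, so we have a Gröbner basis.
Inter-reduce: drop elements whose leading term is divisible by another's, tail-reduce, and make monic.
Reduced Gröbner basis: {x_2^3 - 53/6x_2^2 - 82/3x_1 + 101/3x_2 - 2, x_1^2 - 1/8x_2^2 - 5/4x_1 + x_2 - 3, x_1x_2 - 5/6x_1 - 1/2x_2 - 3}.

The bases are distinct; the ideals are different.

No, the ideals differ.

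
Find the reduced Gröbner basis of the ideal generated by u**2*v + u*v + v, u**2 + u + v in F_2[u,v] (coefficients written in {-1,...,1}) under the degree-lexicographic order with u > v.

G = {u**2 + u + v, v**2 + v}

f_1 = u**2*v + u*v + v, LT = u**2*v.
f_2 = u**2 + u + v, LT = u**2.

S(f_1,f_2): lcm = u**2*v. S = v**2 + v.
  leading term v**2: no divisor's leading term divides it; move v**2 to the remainder.
  leading term v: no divisor's leading term divides it; move v to the remainder.
  remainder v**2 + v ≠ 0; add g_3 = v**2 + v to the basis.

S(f_1,g_3): lcm = u**2*v**2. S = u**2*v + u*v**2 + v**2.
  leading term u**2*v: subtract (1)·f_1 from u**2*v + u*v**2 + v**2 → u*v**2 + u*v + v**2 + v
  leading term u*v**2: subtract (u)·g_3 from u*v**2 + u*v + v**2 + v → v**2 + v
  leading term v**2: subtract (1)·g_3 from v**2 + v → 0
  remainder 0.

S(f_2,g_3): leading monomials are coprime, so the S-polynomial reduces to 0 (Buchberger's first criterion).
Every S-polynomial of the final basis reduces to 0, so we have a Gröbner basis.
Inter-reduce: drop elements whose leading term is divisible by another's, tail-reduce, and make monic.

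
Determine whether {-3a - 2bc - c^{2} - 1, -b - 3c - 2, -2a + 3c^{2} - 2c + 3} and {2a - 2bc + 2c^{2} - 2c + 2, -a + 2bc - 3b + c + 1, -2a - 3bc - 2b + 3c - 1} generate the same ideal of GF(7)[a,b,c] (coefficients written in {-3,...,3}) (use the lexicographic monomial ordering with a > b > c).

No, the ideals differ.

Two ideals are equal iff their reduced Gröbner bases coincide (the reduced basis is unique for a fixed ordering).
Buchberger on the first generating set:
f_1 = -3a - 2bc - c^{2} - 1, LT = a.
f_2 = -b - 3c - 2, LT = b.
f_3 = -2a + 3c^{2} - 2c + 3, LT = a.

S(f_1,f_3): lcm = a. S = 3bc + 3c^{2} - c + 3.
  reduce S modulo (f_1, f_2, f_3):
  remainder c^{2} + 3 ≠ 0; add g_4 = c^{2} + 3 to the basis.

The other S-polynomials (S(f_1,f_2), S(f_2,f_3), S(f_1,g_4), S(f_2,g_4), S(f_3,g_4)) all reduce to 0 modulo the current basis, so we have a Gröbner basis.
Inter-reduce: drop elements whose leading term is divisible by another's, tail-reduce, and make monic.
Reduced Gröbner basis: {a + c + 3, b + 3c + 2, c^{2} + 3}.

Buchberger on the second generating set:
h_1 = 2a - 2bc + 2c^{2} - 2c + 2, LT = a.
h_2 = -a + 2bc - 3b + c + 1, LT = a.
h_3 = -2a - 3bc - 2b + 3c - 1, LT = a.

S(h_1,h_2): lcm = a. S = bc - 3b + c^{2} + 2.
  reduce S modulo (h_1, h_2, h_3):
  remainder bc - 3b + c^{2} + 2 ≠ 0; add k_4 = bc - 3b + c^{2} + 2 to the basis.

S(h_1,h_3): lcm = a. S = bc - b + c^{2} - 3c - 3.
  reduce S modulo (h_1, h_2, h_3, k_4):
  remainder 2b - 3c + 2 ≠ 0; add k_5 = 2b - 3c + 2 to the basis.

S(k_4,k_5): lcm = bc. S = -3b - c^{2} - c + 2.
  reduce S modulo (h_1, h_2, h_3, k_4, k_5):
  remainder -c^{2} - 2c - 2 ≠ 0; add k_6 = -c^{2} - 2c - 2 to the basis.

The other S-polynomials (S(h_2,h_3), S(h_1,k_4), S(h_2,k_4), S(h_3,k_4), S(h_1,k_5), S(h_2,k_5), S(h_3,k_5), S(h_1,k_6), S(h_2,k_6), S(h_3,k_6), S(k_4,k_6), S(k_5,k_6)) all reduce to 0 modulo the current basis, so we have a Gröbner basis.
Inter-reduce: drop elements whose leading term is divisible by another's, tail-reduce, and make monic.
Reduced Gröbner basis: {a + c + 2, b + 2c + 1, c^{2} + 2c + 2}.

These differ, so the ideals are not equal.
The same test decides containment: I ⊆ J iff every generator of I reduces to 0 modulo a Gröbner basis of J.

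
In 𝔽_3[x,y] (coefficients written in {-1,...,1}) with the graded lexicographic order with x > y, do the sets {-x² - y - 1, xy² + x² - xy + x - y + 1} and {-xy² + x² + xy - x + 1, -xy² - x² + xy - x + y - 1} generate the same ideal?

For a fixed monomial order, each ideal has a unique reduced Gröbner basis; comparing bases decides equality.
Buchberger on the first generating set:
f_1 = -x² - y - 1, LT = x².
f_2 = xy² + x² - xy + x - y + 1, LT = xy².

S(f_1,f_2): lcm = x²y². S = -x³ + x²y + y³ - x² + xy + y² - x.
  leading term x³: subtract (x)·f_1 from -x³ + x²y + y³ - x² + xy + y² - x → x²y + y³ - x² - xy + y²
  leading term x²y: subtract (-y)·f_1 from x²y + y³ - x² - xy + y² → y³ - x² - xy - y
  leading term y³: no divisor's leading term divides it; move y³ to the remainder.
  leading term x²: subtract (1)·f_1 from -x² - xy - y → -xy + 1
  leading term xy: no divisor's leading term divides it; move -xy to the remainder.
  leading term 1: no divisor's leading term divides it; move 1 to the remainder.
  remainder y³ - xy + 1 ≠ 0; add g_3 = y³ - xy + 1 to the basis.

The other S-polynomials (S(f_1,g_3), S(f_2,g_3)) all reduce to 0 modulo the current basis, so we have a Gröbner basis.
Inter-reduce: drop elements whose leading term is divisible by another's, tail-reduce, and make monic.
Reduced Gröbner basis: {xy² - xy + x + y, y³ - xy + 1, x² + y + 1}.

Buchberger on the second generating set:
h_1 = -xy² + x² + xy - x + 1, LT = xy².
h_2 = -xy² - x² + xy - x + y - 1, LT = xy².

S(h_1,h_2): lcm = xy². S = x² + y + 1.
  leading term x²: no divisor's leading term divides it; move x² to the remainder.
  leading term y: no divisor's leading term divides it; move y to the remainder.
  leading term 1: no divisor's leading term divides it; move 1 to the remainder.
  remainder x² + y + 1 ≠ 0; add k_3 = x² + y + 1 to the basis.

S(h_1,k_3): lcm = x²y². S = -x³ - x²y - y³ + x² - y² - x.
  leading term x³: subtract (-x)·k_3 from -x³ - x²y - y³ + x² - y² - x → -x²y - y³ + x² + xy - y²
  leading term x²y: subtract (-y)·k_3 from -x²y - y³ + x² + xy - y² → -y³ + x² + xy + y
  leading term y³: no divisor's leading term divides it; move -y³ to the remainder.
  leading term x²: subtract (1)·k_3 from x² + xy + y → xy - 1
  leading term xy: no divisor's leading term divides it; move xy to the remainder.
  leading term 1: no divisor's leading term divides it; move -1 to the remainder.
  remainder -y³ + xy - 1 ≠ 0; add k_4 = -y³ + xy - 1 to the basis.

The other S-polynomials (S(h_2,k_3), S(h_1,k_4), S(h_2,k_4), S(k_3,k_4)) all reduce to 0 modulo the current basis, so we have a Gröbner basis.
Inter-reduce: drop elements whose leading term is divisible by another's, tail-reduce, and make monic.
Reduced Gröbner basis: {xy² - xy + x + y, y³ - xy + 1, x² + y + 1}.

These coincide, so the ideals are equal.

Yes, the ideals are equal.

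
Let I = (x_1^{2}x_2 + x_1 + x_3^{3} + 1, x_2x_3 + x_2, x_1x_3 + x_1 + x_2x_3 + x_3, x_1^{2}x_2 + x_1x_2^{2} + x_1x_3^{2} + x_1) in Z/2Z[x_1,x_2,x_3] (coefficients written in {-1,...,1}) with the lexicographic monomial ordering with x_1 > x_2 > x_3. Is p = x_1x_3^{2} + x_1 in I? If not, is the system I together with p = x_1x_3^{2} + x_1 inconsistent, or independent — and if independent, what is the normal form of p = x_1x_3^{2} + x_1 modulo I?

x_1x_3^{2} + x_1 lies in I (it reduces to 0).

First compute the reduced Gröbner basis of I by Buchberger's algorithm.
f_1 = x_1^{2}x_2 + x_1 + x_3^{3} + 1, LT = x_1^{2}x_2.
f_2 = x_2x_3 + x_2, LT = x_2x_3.
f_3 = x_1x_3 + x_1 + x_2x_3 + x_3, LT = x_1x_3.
f_4 = x_1^{2}x_2 + x_1x_2^{2} + x_1x_3^{2} + x_1, LT = x_1^{2}x_2.

S(f_1,f_2): lcm = x_1^{2}x_2x_3. S = x_1^{2}x_2 + x_1x_3 + x_3^{4} + x_3.
  leading term x_1^{2}x_2: subtract (1)·f_1 from x_1^{2}x_2 + x_1x_3 + x_3^{4} + x_3 → x_1x_3 + x_1 + x_3^{4} + x_3^{3} + x_3 + 1
  leading term x_1x_3: subtract (1)·f_3 from x_1x_3 + x_1 + x_3^{4} + x_3^{3} + x_3 + 1 → x_2x_3 + x_3^{4} + x_3^{3} + 1
  leading term x_2x_3: subtract (1)·f_2 from x_2x_3 + x_3^{4} + x_3^{3} + 1 → x_2 + x_3^{4} + x_3^{3} + 1
  leading term x_2: no divisor's leading term divides it; move x_2 to the remainder.
  leading term x_3^{4}: no divisor's leading term divides it; move x_3^{4} to the remainder.
  leading term x_3^{3}: no divisor's leading term divides it; move x_3^{3} to the remainder.
  leading term 1: no divisor's leading term divides it; move 1 to the remainder.
  remainder x_2 + x_3^{4} + x_3^{3} + 1 ≠ 0; add h_5 = x_2 + x_3^{4} + x_3^{3} + 1 to the basis.

S(f_1,f_4): lcm = x_1^{2}x_2. S = x_1x_2^{2} + x_1x_3^{2} + x_3^{3} + 1.
  leading term x_1x_2^{2}: subtract (x_1x_2)·h_5 from x_1x_2^{2} + x_1x_3^{2} + x_3^{3} + 1 → x_1x_2x_3^{4} + x_1x_2x_3^{3} + x_1x_2 + x_1x_3^{2} + x_3^{3} + 1
  leading term x_1x_2x_3^{4}: subtract (x_1x_3^{3})·f_2 from x_1x_2x_3^{4} + x_1x_2x_3^{3} + x_1x_2 + x_1x_3^{2} + x_3^{3} + 1 → x_1x_2 + x_1x_3^{2} + x_3^{3} + 1
  leading term x_1x_2: subtract (x_1)·h_5 from x_1x_2 + x_1x_3^{2} + x_3^{3} + 1 → x_1x_3^{4} + x_1x_3^{3} + x_1x_3^{2} + x_1 + x_3^{3} + 1
  leading term x_1x_3^{4}: subtract (x_3^{3})·f_3 from x_1x_3^{4} + x_1x_3^{3} + x_1x_3^{2} + x_1 + x_3^{3} + 1 → x_1x_3^{2} + x_1 + x_2x_3^{4} + x_3^{4} + x_3^{3} + 1
  leading term x_1x_3^{2}: subtract (x_3)·f_3 from x_1x_3^{2} + x_1 + x_2x_3^{4} + x_3^{4} + x_3^{3} + 1 → x_1x_3 + x_1 + x_2x_3^{4} + x_2x_3^{2} + x_3^{4} + x_3^{3} + x_3^{2} + 1
  leading term x_1x_3: subtract (1)·f_3 from x_1x_3 + x_1 + x_2x_3^{4} + x_2x_3^{2} + x_3^{4} + x_3^{3} + x_3^{2} + 1 → x_2x_3^{4} + x_2x_3^{2} + x_2x_3 + x_3^{4} + x_3^{3} + x_3^{2} + x_3 + 1
  leading term x_2x_3^{4}: subtract (x_3^{3})·f_2 from x_2x_3^{4} + x_2x_3^{2} + x_2x_3 + x_3^{4} + x_3^{3} + x_3^{2} + x_3 + 1 → x_2x_3^{3} + x_2x_3^{2} + x_2x_3 + x_3^{4} + x_3^{3} + x_3^{2} + x_3 + 1
  leading term x_2x_3^{3}: subtract (x_3^{2})·f_2 from x_2x_3^{3} + x_2x_3^{2} + x_2x_3 + x_3^{4} + x_3^{3} + x_3^{2} + x_3 + 1 → x_2x_3 + x_3^{4} + x_3^{3} + x_3^{2} + x_3 + 1
  leading term x_2x_3: subtract (1)·f_2 from x_2x_3 + x_3^{4} + x_3^{3} + x_3^{2} + x_3 + 1 → x_2 + x_3^{4} + x_3^{3} + x_3^{2} + x_3 + 1
  leading term x_2: subtract (1)·h_5 from x_2 + x_3^{4} + x_3^{3} + x_3^{2} + x_3 + 1 → x_3^{2} + x_3
  leading term x_3^{2}: no divisor's leading term divides it; move x_3^{2} to the remainder.
  leading term x_3: no divisor's leading term divides it; move x_3 to the remainder.
  remainder x_3^{2} + x_3 ≠ 0; add h_6 = x_3^{2} + x_3 to the basis.

S(f_1,h_5): lcm = x_1^{2}x_2. S = x_1^{2}x_3^{4} + x_1^{2}x_3^{3} + x_1^{2} + x_1 + x_3^{3} + 1.
  leading term x_1^{2}x_3^{4}: subtract (x_1x_3^{3})·f_3 from x_1^{2}x_3^{4} + x_1^{2}x_3^{3} + x_1^{2} + x_1 + x_3^{3} + 1 → x_1^{2} + x_1x_2x_3^{4} + x_1x_3^{4} + x_1 + x_3^{3} + 1
  leading term x_1^{2}: no divisor's leading term divides it; move x_1^{2} to the remainder.
  leading term x_1x_2x_3^{4}: subtract (x_1x_3^{3})·f_2 from x_1x_2x_3^{4} + x_1x_3^{4} + x_1 + x_3^{3} + 1 → x_1x_2x_3^{3} + x_1x_3^{4} + x_1 + x_3^{3} + 1
  leading term x_1x_2x_3^{3}: subtract (x_1x_3^{2})·f_2 from x_1x_2x_3^{3} + x_1x_3^{4} + x_1 + x_3^{3} + 1 → x_1x_2x_3^{2} + x_1x_3^{4} + x_1 + x_3^{3} + 1
  leading term x_1x_2x_3^{2}: subtract (x_1x_3)·f_2 from x_1x_2x_3^{2} + x_1x_3^{4} + x_1 + x_3^{3} + 1 → x_1x_2x_3 + x_1x_3^{4} + x_1 + x_3^{3} + 1
  leading term x_1x_2x_3: subtract (x_1)·f_2 from x_1x_2x_3 + x_1x_3^{4} + x_1 + x_3^{3} + 1 → x_1x_2 + x_1x_3^{4} + x_1 + x_3^{3} + 1
  leading term x_1x_2: subtract (x_1)·h_5 from x_1x_2 + x_1x_3^{4} + x_1 + x_3^{3} + 1 → x_1x_3^{3} + x_3^{3} + 1
  leading term x_1x_3^{3}: subtract (x_3^{2})·f_3 from x_1x_3^{3} + x_3^{3} + 1 → x_1x_3^{2} + x_2x_3^{3} + 1
  leading term x_1x_3^{2}: subtract (x_3)·f_3 from x_1x_3^{2} + x_2x_3^{3} + 1 → x_1x_3 + x_2x_3^{3} + x_2x_3^{2} + x_3^{2} + 1
  leading term x_1x_3: subtract (1)·f_3 from x_1x_3 + x_2x_3^{3} + x_2x_3^{2} + x_3^{2} + 1 → x_1 + x_2x_3^{3} + x_2x_3^{2} + x_2x_3 + x_3^{2} + x_3 + 1
  leading term x_1: no divisor's leading term divides it; move x_1 to the remainder.
  leading term x_2x_3^{3}: subtract (x_3^{2})·f_2 from x_2x_3^{3} + x_2x_3^{2} + x_2x_3 + x_3^{2} + x_3 + 1 → x_2x_3 + x_3^{2} + x_3 + 1
  leading term x_2x_3: subtract (1)·f_2 from x_2x_3 + x_3^{2} + x_3 + 1 → x_2 + x_3^{2} + x_3 + 1
  leading term x_2: subtract (1)·h_5 from x_2 + x_3^{2} + x_3 + 1 → x_3^{4} + x_3^{3} + x_3^{2} + x_3
  leading term x_3^{4}: subtract (x_3^{2})·h_6 from x_3^{4} + x_3^{3} + x_3^{2} + x_3 → x_3^{2} + x_3
  leading term x_3^{2}: subtract (1)·h_6 from x_3^{2} + x_3 → 0
  remainder x_1^{2} + x_1 ≠ 0; add h_7 = x_1^{2} + x_1 to the basis.

S(f_2,h_5): lcm = x_2x_3. S = x_2 + x_3^{5} + x_3^{4} + x_3.
  leading term x_2: subtract (1)·h_5 from x_2 + x_3^{5} + x_3^{4} + x_3 → x_3^{5} + x_3^{3} + x_3 + 1
  leading term x_3^{5}: subtract (x_3^{3})·h_6 from x_3^{5} + x_3^{3} + x_3 + 1 → x_3^{4} + x_3^{3} + x_3 + 1
  leading term x_3^{4}: subtract (x_3^{2})·h_6 from x_3^{4} + x_3^{3} + x_3 + 1 → x_3 + 1
  leading term x_3: no divisor's leading term divides it; move x_3 to the remainder.
  leading term 1: no divisor's leading term divides it; move 1 to the remainder.
  remainder x_3 + 1 ≠ 0; add h_8 = x_3 + 1 to the basis.

The other S-polynomials (S(f_1,f_3), S(f_2,f_3), S(f_2,f_4), S(f_3,f_4), S(f_3,h_5), S(f_4,h_5), S(f_1,h_6), S(f_2,h_6), S(f_3,h_6), S(f_4,h_6), S(h_5,h_6), S(f_1,h_7), S(f_2,h_7), S(f_3,h_7), S(f_4,h_7), S(h_5,h_7), S(h_6,h_7), S(f_1,h_8), S(f_2,h_8), S(f_3,h_8), S(f_4,h_8), S(h_5,h_8), S(h_6,h_8), S(h_7,h_8)) all reduce to 0 modulo the current basis, so we have a Gröbner basis.
Inter-reduce: drop elements whose leading term is divisible by another's, tail-reduce, and make monic.
Reduced Gröbner basis: {x_1^{2} + x_1, x_2 + 1, x_3 + 1}.
Label its elements g_1 = x_1^{2} + x_1, g_2 = x_2 + 1, g_3 = x_3 + 1.

Reduce p = x_1x_3^{2} + x_1 modulo G:
  leading term x_1x_3^{2}: subtract (x_1x_3)·g_3 from x_1x_3^{2} + x_1 → x_1x_3 + x_1
  leading term x_1x_3: subtract (x_1)·g_3 from x_1x_3 + x_1 → 0
  normal form = 0.
Since the normal form is 0, p ∈ I.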